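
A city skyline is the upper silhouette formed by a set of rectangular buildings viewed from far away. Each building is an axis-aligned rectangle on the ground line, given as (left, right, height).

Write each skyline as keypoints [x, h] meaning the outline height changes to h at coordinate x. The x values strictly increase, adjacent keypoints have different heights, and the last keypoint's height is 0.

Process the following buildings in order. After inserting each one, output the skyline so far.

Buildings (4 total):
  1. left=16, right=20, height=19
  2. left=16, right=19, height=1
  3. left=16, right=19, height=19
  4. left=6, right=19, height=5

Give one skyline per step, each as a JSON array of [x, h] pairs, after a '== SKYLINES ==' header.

== SKYLINES ==
[[16,19],[20,0]]
[[16,19],[20,0]]
[[16,19],[20,0]]
[[6,5],[16,19],[20,0]]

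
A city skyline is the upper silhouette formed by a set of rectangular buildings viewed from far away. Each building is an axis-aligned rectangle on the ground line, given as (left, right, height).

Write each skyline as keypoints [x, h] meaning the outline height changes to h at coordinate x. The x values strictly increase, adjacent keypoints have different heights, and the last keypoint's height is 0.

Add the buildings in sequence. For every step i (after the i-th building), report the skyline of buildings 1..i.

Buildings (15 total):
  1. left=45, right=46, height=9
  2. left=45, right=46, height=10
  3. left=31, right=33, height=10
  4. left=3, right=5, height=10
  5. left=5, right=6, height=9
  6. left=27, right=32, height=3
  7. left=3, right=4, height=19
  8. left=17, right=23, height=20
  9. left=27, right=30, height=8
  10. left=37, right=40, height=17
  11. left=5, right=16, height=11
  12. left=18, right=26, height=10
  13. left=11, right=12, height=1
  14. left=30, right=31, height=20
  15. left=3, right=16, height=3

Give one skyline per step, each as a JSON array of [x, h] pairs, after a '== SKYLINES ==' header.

== SKYLINES ==
[[45,9],[46,0]]
[[45,10],[46,0]]
[[31,10],[33,0],[45,10],[46,0]]
[[3,10],[5,0],[31,10],[33,0],[45,10],[46,0]]
[[3,10],[5,9],[6,0],[31,10],[33,0],[45,10],[46,0]]
[[3,10],[5,9],[6,0],[27,3],[31,10],[33,0],[45,10],[46,0]]
[[3,19],[4,10],[5,9],[6,0],[27,3],[31,10],[33,0],[45,10],[46,0]]
[[3,19],[4,10],[5,9],[6,0],[17,20],[23,0],[27,3],[31,10],[33,0],[45,10],[46,0]]
[[3,19],[4,10],[5,9],[6,0],[17,20],[23,0],[27,8],[30,3],[31,10],[33,0],[45,10],[46,0]]
[[3,19],[4,10],[5,9],[6,0],[17,20],[23,0],[27,8],[30,3],[31,10],[33,0],[37,17],[40,0],[45,10],[46,0]]
[[3,19],[4,10],[5,11],[16,0],[17,20],[23,0],[27,8],[30,3],[31,10],[33,0],[37,17],[40,0],[45,10],[46,0]]
[[3,19],[4,10],[5,11],[16,0],[17,20],[23,10],[26,0],[27,8],[30,3],[31,10],[33,0],[37,17],[40,0],[45,10],[46,0]]
[[3,19],[4,10],[5,11],[16,0],[17,20],[23,10],[26,0],[27,8],[30,3],[31,10],[33,0],[37,17],[40,0],[45,10],[46,0]]
[[3,19],[4,10],[5,11],[16,0],[17,20],[23,10],[26,0],[27,8],[30,20],[31,10],[33,0],[37,17],[40,0],[45,10],[46,0]]
[[3,19],[4,10],[5,11],[16,0],[17,20],[23,10],[26,0],[27,8],[30,20],[31,10],[33,0],[37,17],[40,0],[45,10],[46,0]]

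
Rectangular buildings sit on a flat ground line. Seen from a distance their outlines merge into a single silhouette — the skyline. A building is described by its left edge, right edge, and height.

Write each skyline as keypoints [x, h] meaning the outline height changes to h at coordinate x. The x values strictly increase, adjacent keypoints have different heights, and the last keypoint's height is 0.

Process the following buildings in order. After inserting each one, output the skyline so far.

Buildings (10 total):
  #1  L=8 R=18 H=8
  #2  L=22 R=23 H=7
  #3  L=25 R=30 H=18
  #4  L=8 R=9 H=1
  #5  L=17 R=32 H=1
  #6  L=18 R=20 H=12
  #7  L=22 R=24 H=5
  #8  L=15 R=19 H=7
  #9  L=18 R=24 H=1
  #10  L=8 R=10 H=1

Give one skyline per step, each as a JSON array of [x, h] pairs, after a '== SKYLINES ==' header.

== SKYLINES ==
[[8,8],[18,0]]
[[8,8],[18,0],[22,7],[23,0]]
[[8,8],[18,0],[22,7],[23,0],[25,18],[30,0]]
[[8,8],[18,0],[22,7],[23,0],[25,18],[30,0]]
[[8,8],[18,1],[22,7],[23,1],[25,18],[30,1],[32,0]]
[[8,8],[18,12],[20,1],[22,7],[23,1],[25,18],[30,1],[32,0]]
[[8,8],[18,12],[20,1],[22,7],[23,5],[24,1],[25,18],[30,1],[32,0]]
[[8,8],[18,12],[20,1],[22,7],[23,5],[24,1],[25,18],[30,1],[32,0]]
[[8,8],[18,12],[20,1],[22,7],[23,5],[24,1],[25,18],[30,1],[32,0]]
[[8,8],[18,12],[20,1],[22,7],[23,5],[24,1],[25,18],[30,1],[32,0]]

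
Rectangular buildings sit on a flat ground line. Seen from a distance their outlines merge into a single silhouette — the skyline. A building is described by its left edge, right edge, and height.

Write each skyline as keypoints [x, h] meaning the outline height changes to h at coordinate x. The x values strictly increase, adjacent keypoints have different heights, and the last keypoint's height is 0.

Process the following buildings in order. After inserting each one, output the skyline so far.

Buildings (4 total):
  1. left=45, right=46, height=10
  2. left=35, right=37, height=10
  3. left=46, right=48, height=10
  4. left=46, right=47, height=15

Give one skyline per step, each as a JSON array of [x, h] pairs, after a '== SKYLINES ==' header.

== SKYLINES ==
[[45,10],[46,0]]
[[35,10],[37,0],[45,10],[46,0]]
[[35,10],[37,0],[45,10],[48,0]]
[[35,10],[37,0],[45,10],[46,15],[47,10],[48,0]]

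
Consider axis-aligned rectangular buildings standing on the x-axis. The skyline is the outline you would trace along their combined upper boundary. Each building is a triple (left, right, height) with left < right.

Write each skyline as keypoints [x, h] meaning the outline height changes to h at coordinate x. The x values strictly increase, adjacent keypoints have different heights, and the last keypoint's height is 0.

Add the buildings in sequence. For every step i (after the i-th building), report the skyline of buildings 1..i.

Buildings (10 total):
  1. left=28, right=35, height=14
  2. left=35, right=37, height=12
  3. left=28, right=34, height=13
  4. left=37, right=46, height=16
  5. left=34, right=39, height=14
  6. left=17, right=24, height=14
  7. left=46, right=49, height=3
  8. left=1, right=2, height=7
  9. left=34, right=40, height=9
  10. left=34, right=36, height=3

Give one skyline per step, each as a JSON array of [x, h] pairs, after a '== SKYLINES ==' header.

== SKYLINES ==
[[28,14],[35,0]]
[[28,14],[35,12],[37,0]]
[[28,14],[35,12],[37,0]]
[[28,14],[35,12],[37,16],[46,0]]
[[28,14],[37,16],[46,0]]
[[17,14],[24,0],[28,14],[37,16],[46,0]]
[[17,14],[24,0],[28,14],[37,16],[46,3],[49,0]]
[[1,7],[2,0],[17,14],[24,0],[28,14],[37,16],[46,3],[49,0]]
[[1,7],[2,0],[17,14],[24,0],[28,14],[37,16],[46,3],[49,0]]
[[1,7],[2,0],[17,14],[24,0],[28,14],[37,16],[46,3],[49,0]]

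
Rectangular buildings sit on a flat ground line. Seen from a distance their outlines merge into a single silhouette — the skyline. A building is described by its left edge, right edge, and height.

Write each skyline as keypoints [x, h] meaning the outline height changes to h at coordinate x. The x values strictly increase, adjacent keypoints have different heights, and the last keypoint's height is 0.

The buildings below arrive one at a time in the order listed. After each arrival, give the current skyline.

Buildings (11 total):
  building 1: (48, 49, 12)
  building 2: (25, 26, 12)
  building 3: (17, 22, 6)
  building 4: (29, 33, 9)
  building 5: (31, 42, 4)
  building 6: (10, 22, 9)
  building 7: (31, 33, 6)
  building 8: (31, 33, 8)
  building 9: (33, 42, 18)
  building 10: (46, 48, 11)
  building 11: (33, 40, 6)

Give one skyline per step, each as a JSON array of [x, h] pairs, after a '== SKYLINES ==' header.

== SKYLINES ==
[[48,12],[49,0]]
[[25,12],[26,0],[48,12],[49,0]]
[[17,6],[22,0],[25,12],[26,0],[48,12],[49,0]]
[[17,6],[22,0],[25,12],[26,0],[29,9],[33,0],[48,12],[49,0]]
[[17,6],[22,0],[25,12],[26,0],[29,9],[33,4],[42,0],[48,12],[49,0]]
[[10,9],[22,0],[25,12],[26,0],[29,9],[33,4],[42,0],[48,12],[49,0]]
[[10,9],[22,0],[25,12],[26,0],[29,9],[33,4],[42,0],[48,12],[49,0]]
[[10,9],[22,0],[25,12],[26,0],[29,9],[33,4],[42,0],[48,12],[49,0]]
[[10,9],[22,0],[25,12],[26,0],[29,9],[33,18],[42,0],[48,12],[49,0]]
[[10,9],[22,0],[25,12],[26,0],[29,9],[33,18],[42,0],[46,11],[48,12],[49,0]]
[[10,9],[22,0],[25,12],[26,0],[29,9],[33,18],[42,0],[46,11],[48,12],[49,0]]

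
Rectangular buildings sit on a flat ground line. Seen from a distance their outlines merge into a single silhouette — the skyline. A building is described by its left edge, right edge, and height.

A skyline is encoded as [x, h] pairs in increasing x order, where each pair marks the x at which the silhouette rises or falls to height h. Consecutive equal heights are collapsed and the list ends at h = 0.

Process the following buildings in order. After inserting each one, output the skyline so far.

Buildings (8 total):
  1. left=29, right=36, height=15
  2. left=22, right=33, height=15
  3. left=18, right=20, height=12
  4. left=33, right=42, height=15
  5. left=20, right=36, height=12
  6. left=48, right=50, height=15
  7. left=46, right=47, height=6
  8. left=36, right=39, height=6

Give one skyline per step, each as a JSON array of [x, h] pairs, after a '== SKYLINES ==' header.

== SKYLINES ==
[[29,15],[36,0]]
[[22,15],[36,0]]
[[18,12],[20,0],[22,15],[36,0]]
[[18,12],[20,0],[22,15],[42,0]]
[[18,12],[22,15],[42,0]]
[[18,12],[22,15],[42,0],[48,15],[50,0]]
[[18,12],[22,15],[42,0],[46,6],[47,0],[48,15],[50,0]]
[[18,12],[22,15],[42,0],[46,6],[47,0],[48,15],[50,0]]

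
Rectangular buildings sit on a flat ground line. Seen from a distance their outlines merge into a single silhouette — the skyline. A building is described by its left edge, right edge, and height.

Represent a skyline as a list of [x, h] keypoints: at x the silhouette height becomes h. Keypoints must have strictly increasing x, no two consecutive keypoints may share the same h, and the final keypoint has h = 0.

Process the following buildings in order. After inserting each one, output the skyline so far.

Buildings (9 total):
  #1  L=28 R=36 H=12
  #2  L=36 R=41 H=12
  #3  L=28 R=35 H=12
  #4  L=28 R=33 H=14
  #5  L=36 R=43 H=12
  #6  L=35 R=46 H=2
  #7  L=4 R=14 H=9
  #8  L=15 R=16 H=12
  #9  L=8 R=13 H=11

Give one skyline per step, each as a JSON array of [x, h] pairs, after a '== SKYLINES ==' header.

== SKYLINES ==
[[28,12],[36,0]]
[[28,12],[41,0]]
[[28,12],[41,0]]
[[28,14],[33,12],[41,0]]
[[28,14],[33,12],[43,0]]
[[28,14],[33,12],[43,2],[46,0]]
[[4,9],[14,0],[28,14],[33,12],[43,2],[46,0]]
[[4,9],[14,0],[15,12],[16,0],[28,14],[33,12],[43,2],[46,0]]
[[4,9],[8,11],[13,9],[14,0],[15,12],[16,0],[28,14],[33,12],[43,2],[46,0]]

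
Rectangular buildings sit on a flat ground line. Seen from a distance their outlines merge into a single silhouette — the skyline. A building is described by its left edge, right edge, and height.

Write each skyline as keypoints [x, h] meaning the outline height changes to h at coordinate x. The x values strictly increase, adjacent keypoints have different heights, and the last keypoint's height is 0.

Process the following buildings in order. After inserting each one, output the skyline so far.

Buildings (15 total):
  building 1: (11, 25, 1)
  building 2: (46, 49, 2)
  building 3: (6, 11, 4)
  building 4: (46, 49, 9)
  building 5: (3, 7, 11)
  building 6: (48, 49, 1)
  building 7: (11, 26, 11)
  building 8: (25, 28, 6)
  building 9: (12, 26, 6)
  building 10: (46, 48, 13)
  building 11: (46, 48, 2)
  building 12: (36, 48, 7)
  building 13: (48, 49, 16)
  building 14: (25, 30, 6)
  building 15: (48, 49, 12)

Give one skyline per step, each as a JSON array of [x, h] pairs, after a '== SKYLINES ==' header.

== SKYLINES ==
[[11,1],[25,0]]
[[11,1],[25,0],[46,2],[49,0]]
[[6,4],[11,1],[25,0],[46,2],[49,0]]
[[6,4],[11,1],[25,0],[46,9],[49,0]]
[[3,11],[7,4],[11,1],[25,0],[46,9],[49,0]]
[[3,11],[7,4],[11,1],[25,0],[46,9],[49,0]]
[[3,11],[7,4],[11,11],[26,0],[46,9],[49,0]]
[[3,11],[7,4],[11,11],[26,6],[28,0],[46,9],[49,0]]
[[3,11],[7,4],[11,11],[26,6],[28,0],[46,9],[49,0]]
[[3,11],[7,4],[11,11],[26,6],[28,0],[46,13],[48,9],[49,0]]
[[3,11],[7,4],[11,11],[26,6],[28,0],[46,13],[48,9],[49,0]]
[[3,11],[7,4],[11,11],[26,6],[28,0],[36,7],[46,13],[48,9],[49,0]]
[[3,11],[7,4],[11,11],[26,6],[28,0],[36,7],[46,13],[48,16],[49,0]]
[[3,11],[7,4],[11,11],[26,6],[30,0],[36,7],[46,13],[48,16],[49,0]]
[[3,11],[7,4],[11,11],[26,6],[30,0],[36,7],[46,13],[48,16],[49,0]]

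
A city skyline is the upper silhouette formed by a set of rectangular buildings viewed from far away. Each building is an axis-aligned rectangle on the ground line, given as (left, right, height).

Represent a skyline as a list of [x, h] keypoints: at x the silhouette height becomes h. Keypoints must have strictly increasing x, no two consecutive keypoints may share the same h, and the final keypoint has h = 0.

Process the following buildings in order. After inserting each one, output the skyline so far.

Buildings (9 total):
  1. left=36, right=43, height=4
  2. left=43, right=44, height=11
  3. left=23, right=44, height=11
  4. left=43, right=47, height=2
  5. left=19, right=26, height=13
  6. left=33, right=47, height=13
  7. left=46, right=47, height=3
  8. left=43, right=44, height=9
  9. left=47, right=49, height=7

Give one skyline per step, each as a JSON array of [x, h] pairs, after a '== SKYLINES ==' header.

== SKYLINES ==
[[36,4],[43,0]]
[[36,4],[43,11],[44,0]]
[[23,11],[44,0]]
[[23,11],[44,2],[47,0]]
[[19,13],[26,11],[44,2],[47,0]]
[[19,13],[26,11],[33,13],[47,0]]
[[19,13],[26,11],[33,13],[47,0]]
[[19,13],[26,11],[33,13],[47,0]]
[[19,13],[26,11],[33,13],[47,7],[49,0]]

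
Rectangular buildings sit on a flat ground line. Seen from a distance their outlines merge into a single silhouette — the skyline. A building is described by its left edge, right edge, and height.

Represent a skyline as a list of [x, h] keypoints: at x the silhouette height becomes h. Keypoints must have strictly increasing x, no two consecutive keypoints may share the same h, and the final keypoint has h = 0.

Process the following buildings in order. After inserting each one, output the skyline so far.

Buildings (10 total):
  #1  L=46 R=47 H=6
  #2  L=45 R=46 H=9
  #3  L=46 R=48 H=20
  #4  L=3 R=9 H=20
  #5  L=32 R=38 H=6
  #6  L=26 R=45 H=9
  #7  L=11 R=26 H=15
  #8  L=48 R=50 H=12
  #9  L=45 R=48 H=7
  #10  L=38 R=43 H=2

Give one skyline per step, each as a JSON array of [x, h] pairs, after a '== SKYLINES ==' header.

== SKYLINES ==
[[46,6],[47,0]]
[[45,9],[46,6],[47,0]]
[[45,9],[46,20],[48,0]]
[[3,20],[9,0],[45,9],[46,20],[48,0]]
[[3,20],[9,0],[32,6],[38,0],[45,9],[46,20],[48,0]]
[[3,20],[9,0],[26,9],[46,20],[48,0]]
[[3,20],[9,0],[11,15],[26,9],[46,20],[48,0]]
[[3,20],[9,0],[11,15],[26,9],[46,20],[48,12],[50,0]]
[[3,20],[9,0],[11,15],[26,9],[46,20],[48,12],[50,0]]
[[3,20],[9,0],[11,15],[26,9],[46,20],[48,12],[50,0]]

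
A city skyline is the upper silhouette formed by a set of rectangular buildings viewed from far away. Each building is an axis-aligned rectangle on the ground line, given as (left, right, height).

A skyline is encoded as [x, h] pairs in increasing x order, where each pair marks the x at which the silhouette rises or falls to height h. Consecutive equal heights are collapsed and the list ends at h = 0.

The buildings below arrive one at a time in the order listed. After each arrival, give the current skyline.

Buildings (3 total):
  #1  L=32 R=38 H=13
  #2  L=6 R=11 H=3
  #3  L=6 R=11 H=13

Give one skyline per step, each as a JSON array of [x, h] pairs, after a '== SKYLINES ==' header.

== SKYLINES ==
[[32,13],[38,0]]
[[6,3],[11,0],[32,13],[38,0]]
[[6,13],[11,0],[32,13],[38,0]]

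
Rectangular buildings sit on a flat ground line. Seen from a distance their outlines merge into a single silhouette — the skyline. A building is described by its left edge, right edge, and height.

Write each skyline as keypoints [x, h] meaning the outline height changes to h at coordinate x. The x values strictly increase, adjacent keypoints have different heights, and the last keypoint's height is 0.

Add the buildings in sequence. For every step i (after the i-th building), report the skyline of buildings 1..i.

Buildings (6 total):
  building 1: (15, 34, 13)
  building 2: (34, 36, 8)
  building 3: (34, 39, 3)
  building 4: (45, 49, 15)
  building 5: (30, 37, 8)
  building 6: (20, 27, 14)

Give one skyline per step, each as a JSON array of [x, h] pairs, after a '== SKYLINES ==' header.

== SKYLINES ==
[[15,13],[34,0]]
[[15,13],[34,8],[36,0]]
[[15,13],[34,8],[36,3],[39,0]]
[[15,13],[34,8],[36,3],[39,0],[45,15],[49,0]]
[[15,13],[34,8],[37,3],[39,0],[45,15],[49,0]]
[[15,13],[20,14],[27,13],[34,8],[37,3],[39,0],[45,15],[49,0]]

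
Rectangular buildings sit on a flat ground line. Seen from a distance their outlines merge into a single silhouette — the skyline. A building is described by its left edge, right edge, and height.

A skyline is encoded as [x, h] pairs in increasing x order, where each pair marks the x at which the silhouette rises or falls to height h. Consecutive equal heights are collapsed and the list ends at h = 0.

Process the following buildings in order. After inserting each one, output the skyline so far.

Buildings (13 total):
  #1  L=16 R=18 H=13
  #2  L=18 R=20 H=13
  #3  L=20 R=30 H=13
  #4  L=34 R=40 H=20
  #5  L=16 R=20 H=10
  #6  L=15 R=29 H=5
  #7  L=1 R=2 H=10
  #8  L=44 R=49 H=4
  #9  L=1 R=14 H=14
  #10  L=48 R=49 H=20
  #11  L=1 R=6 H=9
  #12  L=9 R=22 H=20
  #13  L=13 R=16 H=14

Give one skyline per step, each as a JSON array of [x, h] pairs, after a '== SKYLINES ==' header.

== SKYLINES ==
[[16,13],[18,0]]
[[16,13],[20,0]]
[[16,13],[30,0]]
[[16,13],[30,0],[34,20],[40,0]]
[[16,13],[30,0],[34,20],[40,0]]
[[15,5],[16,13],[30,0],[34,20],[40,0]]
[[1,10],[2,0],[15,5],[16,13],[30,0],[34,20],[40,0]]
[[1,10],[2,0],[15,5],[16,13],[30,0],[34,20],[40,0],[44,4],[49,0]]
[[1,14],[14,0],[15,5],[16,13],[30,0],[34,20],[40,0],[44,4],[49,0]]
[[1,14],[14,0],[15,5],[16,13],[30,0],[34,20],[40,0],[44,4],[48,20],[49,0]]
[[1,14],[14,0],[15,5],[16,13],[30,0],[34,20],[40,0],[44,4],[48,20],[49,0]]
[[1,14],[9,20],[22,13],[30,0],[34,20],[40,0],[44,4],[48,20],[49,0]]
[[1,14],[9,20],[22,13],[30,0],[34,20],[40,0],[44,4],[48,20],[49,0]]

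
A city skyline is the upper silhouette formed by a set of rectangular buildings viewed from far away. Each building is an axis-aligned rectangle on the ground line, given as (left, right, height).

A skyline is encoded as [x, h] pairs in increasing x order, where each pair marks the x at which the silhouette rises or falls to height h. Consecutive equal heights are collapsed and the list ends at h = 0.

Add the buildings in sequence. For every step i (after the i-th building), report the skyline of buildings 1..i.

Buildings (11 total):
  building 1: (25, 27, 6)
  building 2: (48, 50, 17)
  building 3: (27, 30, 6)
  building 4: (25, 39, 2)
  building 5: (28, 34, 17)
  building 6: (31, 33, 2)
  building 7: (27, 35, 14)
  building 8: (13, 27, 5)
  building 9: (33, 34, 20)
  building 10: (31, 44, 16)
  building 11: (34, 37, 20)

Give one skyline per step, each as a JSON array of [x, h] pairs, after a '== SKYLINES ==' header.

== SKYLINES ==
[[25,6],[27,0]]
[[25,6],[27,0],[48,17],[50,0]]
[[25,6],[30,0],[48,17],[50,0]]
[[25,6],[30,2],[39,0],[48,17],[50,0]]
[[25,6],[28,17],[34,2],[39,0],[48,17],[50,0]]
[[25,6],[28,17],[34,2],[39,0],[48,17],[50,0]]
[[25,6],[27,14],[28,17],[34,14],[35,2],[39,0],[48,17],[50,0]]
[[13,5],[25,6],[27,14],[28,17],[34,14],[35,2],[39,0],[48,17],[50,0]]
[[13,5],[25,6],[27,14],[28,17],[33,20],[34,14],[35,2],[39,0],[48,17],[50,0]]
[[13,5],[25,6],[27,14],[28,17],[33,20],[34,16],[44,0],[48,17],[50,0]]
[[13,5],[25,6],[27,14],[28,17],[33,20],[37,16],[44,0],[48,17],[50,0]]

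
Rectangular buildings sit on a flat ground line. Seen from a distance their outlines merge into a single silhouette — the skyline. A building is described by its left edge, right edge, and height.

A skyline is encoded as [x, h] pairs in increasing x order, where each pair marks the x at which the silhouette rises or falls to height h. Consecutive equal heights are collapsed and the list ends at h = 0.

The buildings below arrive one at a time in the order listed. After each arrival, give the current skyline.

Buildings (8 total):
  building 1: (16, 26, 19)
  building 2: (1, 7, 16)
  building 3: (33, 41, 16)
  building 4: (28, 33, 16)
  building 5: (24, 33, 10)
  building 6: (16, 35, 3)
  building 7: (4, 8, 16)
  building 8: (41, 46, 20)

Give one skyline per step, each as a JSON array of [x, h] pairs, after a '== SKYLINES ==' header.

== SKYLINES ==
[[16,19],[26,0]]
[[1,16],[7,0],[16,19],[26,0]]
[[1,16],[7,0],[16,19],[26,0],[33,16],[41,0]]
[[1,16],[7,0],[16,19],[26,0],[28,16],[41,0]]
[[1,16],[7,0],[16,19],[26,10],[28,16],[41,0]]
[[1,16],[7,0],[16,19],[26,10],[28,16],[41,0]]
[[1,16],[8,0],[16,19],[26,10],[28,16],[41,0]]
[[1,16],[8,0],[16,19],[26,10],[28,16],[41,20],[46,0]]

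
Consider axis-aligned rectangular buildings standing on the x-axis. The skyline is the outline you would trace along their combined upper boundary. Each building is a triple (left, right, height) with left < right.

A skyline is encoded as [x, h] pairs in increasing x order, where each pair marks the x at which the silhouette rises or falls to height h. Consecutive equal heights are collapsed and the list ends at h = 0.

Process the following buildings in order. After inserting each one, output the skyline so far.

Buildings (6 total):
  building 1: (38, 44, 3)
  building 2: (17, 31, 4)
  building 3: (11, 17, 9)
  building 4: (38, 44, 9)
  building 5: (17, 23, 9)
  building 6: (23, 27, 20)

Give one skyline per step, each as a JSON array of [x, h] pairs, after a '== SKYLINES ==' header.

== SKYLINES ==
[[38,3],[44,0]]
[[17,4],[31,0],[38,3],[44,0]]
[[11,9],[17,4],[31,0],[38,3],[44,0]]
[[11,9],[17,4],[31,0],[38,9],[44,0]]
[[11,9],[23,4],[31,0],[38,9],[44,0]]
[[11,9],[23,20],[27,4],[31,0],[38,9],[44,0]]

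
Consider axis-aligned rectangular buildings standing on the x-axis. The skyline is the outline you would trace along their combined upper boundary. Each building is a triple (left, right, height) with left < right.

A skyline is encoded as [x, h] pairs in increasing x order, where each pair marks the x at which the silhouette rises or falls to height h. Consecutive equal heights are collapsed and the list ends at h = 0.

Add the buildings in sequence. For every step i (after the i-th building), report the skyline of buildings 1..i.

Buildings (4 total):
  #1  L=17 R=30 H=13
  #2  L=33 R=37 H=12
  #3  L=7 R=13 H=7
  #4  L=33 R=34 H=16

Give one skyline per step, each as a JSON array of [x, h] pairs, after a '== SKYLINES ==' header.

== SKYLINES ==
[[17,13],[30,0]]
[[17,13],[30,0],[33,12],[37,0]]
[[7,7],[13,0],[17,13],[30,0],[33,12],[37,0]]
[[7,7],[13,0],[17,13],[30,0],[33,16],[34,12],[37,0]]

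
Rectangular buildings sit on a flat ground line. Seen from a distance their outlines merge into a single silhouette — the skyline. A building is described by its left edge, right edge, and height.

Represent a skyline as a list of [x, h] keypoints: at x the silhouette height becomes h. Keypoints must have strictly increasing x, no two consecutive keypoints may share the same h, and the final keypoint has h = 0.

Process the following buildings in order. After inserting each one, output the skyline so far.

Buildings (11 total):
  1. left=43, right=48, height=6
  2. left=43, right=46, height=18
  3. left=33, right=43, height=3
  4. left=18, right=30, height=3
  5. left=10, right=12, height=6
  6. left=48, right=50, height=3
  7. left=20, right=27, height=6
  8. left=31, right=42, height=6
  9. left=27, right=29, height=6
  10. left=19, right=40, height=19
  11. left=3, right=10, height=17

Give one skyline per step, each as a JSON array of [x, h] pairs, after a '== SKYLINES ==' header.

== SKYLINES ==
[[43,6],[48,0]]
[[43,18],[46,6],[48,0]]
[[33,3],[43,18],[46,6],[48,0]]
[[18,3],[30,0],[33,3],[43,18],[46,6],[48,0]]
[[10,6],[12,0],[18,3],[30,0],[33,3],[43,18],[46,6],[48,0]]
[[10,6],[12,0],[18,3],[30,0],[33,3],[43,18],[46,6],[48,3],[50,0]]
[[10,6],[12,0],[18,3],[20,6],[27,3],[30,0],[33,3],[43,18],[46,6],[48,3],[50,0]]
[[10,6],[12,0],[18,3],[20,6],[27,3],[30,0],[31,6],[42,3],[43,18],[46,6],[48,3],[50,0]]
[[10,6],[12,0],[18,3],[20,6],[29,3],[30,0],[31,6],[42,3],[43,18],[46,6],[48,3],[50,0]]
[[10,6],[12,0],[18,3],[19,19],[40,6],[42,3],[43,18],[46,6],[48,3],[50,0]]
[[3,17],[10,6],[12,0],[18,3],[19,19],[40,6],[42,3],[43,18],[46,6],[48,3],[50,0]]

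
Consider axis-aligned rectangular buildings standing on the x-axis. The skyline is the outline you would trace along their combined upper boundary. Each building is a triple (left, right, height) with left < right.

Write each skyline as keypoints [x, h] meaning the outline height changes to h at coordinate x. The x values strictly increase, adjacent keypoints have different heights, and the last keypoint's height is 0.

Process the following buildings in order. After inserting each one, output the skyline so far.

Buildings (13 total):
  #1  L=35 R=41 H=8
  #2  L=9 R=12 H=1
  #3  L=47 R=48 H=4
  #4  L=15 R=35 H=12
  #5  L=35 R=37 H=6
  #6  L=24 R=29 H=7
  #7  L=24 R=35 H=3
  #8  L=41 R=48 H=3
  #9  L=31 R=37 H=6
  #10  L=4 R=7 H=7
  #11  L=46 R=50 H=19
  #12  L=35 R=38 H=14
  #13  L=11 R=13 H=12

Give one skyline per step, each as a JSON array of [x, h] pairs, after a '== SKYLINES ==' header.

== SKYLINES ==
[[35,8],[41,0]]
[[9,1],[12,0],[35,8],[41,0]]
[[9,1],[12,0],[35,8],[41,0],[47,4],[48,0]]
[[9,1],[12,0],[15,12],[35,8],[41,0],[47,4],[48,0]]
[[9,1],[12,0],[15,12],[35,8],[41,0],[47,4],[48,0]]
[[9,1],[12,0],[15,12],[35,8],[41,0],[47,4],[48,0]]
[[9,1],[12,0],[15,12],[35,8],[41,0],[47,4],[48,0]]
[[9,1],[12,0],[15,12],[35,8],[41,3],[47,4],[48,0]]
[[9,1],[12,0],[15,12],[35,8],[41,3],[47,4],[48,0]]
[[4,7],[7,0],[9,1],[12,0],[15,12],[35,8],[41,3],[47,4],[48,0]]
[[4,7],[7,0],[9,1],[12,0],[15,12],[35,8],[41,3],[46,19],[50,0]]
[[4,7],[7,0],[9,1],[12,0],[15,12],[35,14],[38,8],[41,3],[46,19],[50,0]]
[[4,7],[7,0],[9,1],[11,12],[13,0],[15,12],[35,14],[38,8],[41,3],[46,19],[50,0]]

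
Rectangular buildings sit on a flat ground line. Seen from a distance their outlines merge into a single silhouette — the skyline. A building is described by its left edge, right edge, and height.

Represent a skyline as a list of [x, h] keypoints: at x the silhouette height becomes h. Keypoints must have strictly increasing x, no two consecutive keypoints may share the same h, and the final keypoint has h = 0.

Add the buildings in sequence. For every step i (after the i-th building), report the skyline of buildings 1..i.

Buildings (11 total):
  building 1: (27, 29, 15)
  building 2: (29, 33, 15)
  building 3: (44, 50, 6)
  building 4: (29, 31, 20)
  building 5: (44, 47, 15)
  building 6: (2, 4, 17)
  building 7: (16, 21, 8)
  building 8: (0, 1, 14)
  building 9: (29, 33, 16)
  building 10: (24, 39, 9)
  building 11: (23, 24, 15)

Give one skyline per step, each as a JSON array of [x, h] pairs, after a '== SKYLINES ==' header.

== SKYLINES ==
[[27,15],[29,0]]
[[27,15],[33,0]]
[[27,15],[33,0],[44,6],[50,0]]
[[27,15],[29,20],[31,15],[33,0],[44,6],[50,0]]
[[27,15],[29,20],[31,15],[33,0],[44,15],[47,6],[50,0]]
[[2,17],[4,0],[27,15],[29,20],[31,15],[33,0],[44,15],[47,6],[50,0]]
[[2,17],[4,0],[16,8],[21,0],[27,15],[29,20],[31,15],[33,0],[44,15],[47,6],[50,0]]
[[0,14],[1,0],[2,17],[4,0],[16,8],[21,0],[27,15],[29,20],[31,15],[33,0],[44,15],[47,6],[50,0]]
[[0,14],[1,0],[2,17],[4,0],[16,8],[21,0],[27,15],[29,20],[31,16],[33,0],[44,15],[47,6],[50,0]]
[[0,14],[1,0],[2,17],[4,0],[16,8],[21,0],[24,9],[27,15],[29,20],[31,16],[33,9],[39,0],[44,15],[47,6],[50,0]]
[[0,14],[1,0],[2,17],[4,0],[16,8],[21,0],[23,15],[24,9],[27,15],[29,20],[31,16],[33,9],[39,0],[44,15],[47,6],[50,0]]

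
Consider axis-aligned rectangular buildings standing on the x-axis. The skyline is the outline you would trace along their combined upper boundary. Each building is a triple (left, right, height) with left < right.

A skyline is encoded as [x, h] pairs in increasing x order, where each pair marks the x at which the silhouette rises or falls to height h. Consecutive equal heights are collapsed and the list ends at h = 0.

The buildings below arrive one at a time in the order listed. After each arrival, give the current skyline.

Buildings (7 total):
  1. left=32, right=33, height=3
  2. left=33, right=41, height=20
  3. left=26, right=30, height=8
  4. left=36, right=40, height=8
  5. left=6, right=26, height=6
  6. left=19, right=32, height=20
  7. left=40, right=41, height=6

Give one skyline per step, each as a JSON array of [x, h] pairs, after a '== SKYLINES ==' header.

== SKYLINES ==
[[32,3],[33,0]]
[[32,3],[33,20],[41,0]]
[[26,8],[30,0],[32,3],[33,20],[41,0]]
[[26,8],[30,0],[32,3],[33,20],[41,0]]
[[6,6],[26,8],[30,0],[32,3],[33,20],[41,0]]
[[6,6],[19,20],[32,3],[33,20],[41,0]]
[[6,6],[19,20],[32,3],[33,20],[41,0]]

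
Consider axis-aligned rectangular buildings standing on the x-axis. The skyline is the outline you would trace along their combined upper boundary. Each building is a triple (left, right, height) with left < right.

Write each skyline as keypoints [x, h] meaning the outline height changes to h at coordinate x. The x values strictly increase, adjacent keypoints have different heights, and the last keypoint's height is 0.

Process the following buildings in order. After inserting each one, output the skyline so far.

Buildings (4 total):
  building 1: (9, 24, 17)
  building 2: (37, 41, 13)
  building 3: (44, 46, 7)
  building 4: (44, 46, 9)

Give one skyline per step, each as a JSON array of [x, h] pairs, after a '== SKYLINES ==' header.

== SKYLINES ==
[[9,17],[24,0]]
[[9,17],[24,0],[37,13],[41,0]]
[[9,17],[24,0],[37,13],[41,0],[44,7],[46,0]]
[[9,17],[24,0],[37,13],[41,0],[44,9],[46,0]]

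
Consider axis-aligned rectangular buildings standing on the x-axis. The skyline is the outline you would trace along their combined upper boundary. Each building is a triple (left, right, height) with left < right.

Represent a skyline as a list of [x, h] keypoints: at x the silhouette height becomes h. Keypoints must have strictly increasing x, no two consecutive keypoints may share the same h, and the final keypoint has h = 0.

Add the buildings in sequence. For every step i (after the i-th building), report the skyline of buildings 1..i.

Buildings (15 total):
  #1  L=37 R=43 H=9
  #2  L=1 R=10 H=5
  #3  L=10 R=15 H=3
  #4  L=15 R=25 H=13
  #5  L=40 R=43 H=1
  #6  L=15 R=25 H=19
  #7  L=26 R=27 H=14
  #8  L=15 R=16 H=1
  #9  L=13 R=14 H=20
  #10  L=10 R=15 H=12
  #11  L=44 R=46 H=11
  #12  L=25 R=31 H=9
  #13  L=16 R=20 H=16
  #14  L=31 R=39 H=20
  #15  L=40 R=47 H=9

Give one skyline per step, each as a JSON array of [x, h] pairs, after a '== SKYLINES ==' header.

== SKYLINES ==
[[37,9],[43,0]]
[[1,5],[10,0],[37,9],[43,0]]
[[1,5],[10,3],[15,0],[37,9],[43,0]]
[[1,5],[10,3],[15,13],[25,0],[37,9],[43,0]]
[[1,5],[10,3],[15,13],[25,0],[37,9],[43,0]]
[[1,5],[10,3],[15,19],[25,0],[37,9],[43,0]]
[[1,5],[10,3],[15,19],[25,0],[26,14],[27,0],[37,9],[43,0]]
[[1,5],[10,3],[15,19],[25,0],[26,14],[27,0],[37,9],[43,0]]
[[1,5],[10,3],[13,20],[14,3],[15,19],[25,0],[26,14],[27,0],[37,9],[43,0]]
[[1,5],[10,12],[13,20],[14,12],[15,19],[25,0],[26,14],[27,0],[37,9],[43,0]]
[[1,5],[10,12],[13,20],[14,12],[15,19],[25,0],[26,14],[27,0],[37,9],[43,0],[44,11],[46,0]]
[[1,5],[10,12],[13,20],[14,12],[15,19],[25,9],[26,14],[27,9],[31,0],[37,9],[43,0],[44,11],[46,0]]
[[1,5],[10,12],[13,20],[14,12],[15,19],[25,9],[26,14],[27,9],[31,0],[37,9],[43,0],[44,11],[46,0]]
[[1,5],[10,12],[13,20],[14,12],[15,19],[25,9],[26,14],[27,9],[31,20],[39,9],[43,0],[44,11],[46,0]]
[[1,5],[10,12],[13,20],[14,12],[15,19],[25,9],[26,14],[27,9],[31,20],[39,9],[44,11],[46,9],[47,0]]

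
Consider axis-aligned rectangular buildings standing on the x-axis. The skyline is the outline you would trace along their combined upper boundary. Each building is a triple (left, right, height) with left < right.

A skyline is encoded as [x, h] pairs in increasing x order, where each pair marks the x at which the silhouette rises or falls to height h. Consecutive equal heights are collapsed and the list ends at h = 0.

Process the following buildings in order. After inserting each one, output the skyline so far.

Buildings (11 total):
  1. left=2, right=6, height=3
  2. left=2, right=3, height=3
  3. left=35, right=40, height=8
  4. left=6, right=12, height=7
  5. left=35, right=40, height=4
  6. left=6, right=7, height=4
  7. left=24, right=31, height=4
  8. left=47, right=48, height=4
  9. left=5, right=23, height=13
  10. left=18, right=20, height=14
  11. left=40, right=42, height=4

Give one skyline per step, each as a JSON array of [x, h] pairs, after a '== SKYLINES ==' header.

== SKYLINES ==
[[2,3],[6,0]]
[[2,3],[6,0]]
[[2,3],[6,0],[35,8],[40,0]]
[[2,3],[6,7],[12,0],[35,8],[40,0]]
[[2,3],[6,7],[12,0],[35,8],[40,0]]
[[2,3],[6,7],[12,0],[35,8],[40,0]]
[[2,3],[6,7],[12,0],[24,4],[31,0],[35,8],[40,0]]
[[2,3],[6,7],[12,0],[24,4],[31,0],[35,8],[40,0],[47,4],[48,0]]
[[2,3],[5,13],[23,0],[24,4],[31,0],[35,8],[40,0],[47,4],[48,0]]
[[2,3],[5,13],[18,14],[20,13],[23,0],[24,4],[31,0],[35,8],[40,0],[47,4],[48,0]]
[[2,3],[5,13],[18,14],[20,13],[23,0],[24,4],[31,0],[35,8],[40,4],[42,0],[47,4],[48,0]]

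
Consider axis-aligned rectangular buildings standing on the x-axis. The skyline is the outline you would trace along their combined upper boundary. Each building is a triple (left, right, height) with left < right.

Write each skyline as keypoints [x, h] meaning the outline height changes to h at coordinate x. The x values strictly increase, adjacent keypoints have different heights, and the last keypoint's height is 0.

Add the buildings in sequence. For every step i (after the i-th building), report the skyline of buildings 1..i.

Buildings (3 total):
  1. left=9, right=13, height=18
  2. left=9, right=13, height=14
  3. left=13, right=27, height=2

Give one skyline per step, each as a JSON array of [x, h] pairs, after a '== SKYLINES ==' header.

== SKYLINES ==
[[9,18],[13,0]]
[[9,18],[13,0]]
[[9,18],[13,2],[27,0]]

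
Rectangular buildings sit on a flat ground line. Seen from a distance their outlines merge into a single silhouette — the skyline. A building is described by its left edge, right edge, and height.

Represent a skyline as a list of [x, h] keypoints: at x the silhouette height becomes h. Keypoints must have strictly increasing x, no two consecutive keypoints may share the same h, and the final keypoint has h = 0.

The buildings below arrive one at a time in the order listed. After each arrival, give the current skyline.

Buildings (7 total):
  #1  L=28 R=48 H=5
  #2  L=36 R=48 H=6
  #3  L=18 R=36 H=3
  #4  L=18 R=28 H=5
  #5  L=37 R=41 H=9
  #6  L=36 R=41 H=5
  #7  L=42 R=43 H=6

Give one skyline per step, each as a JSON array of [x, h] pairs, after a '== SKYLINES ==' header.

== SKYLINES ==
[[28,5],[48,0]]
[[28,5],[36,6],[48,0]]
[[18,3],[28,5],[36,6],[48,0]]
[[18,5],[36,6],[48,0]]
[[18,5],[36,6],[37,9],[41,6],[48,0]]
[[18,5],[36,6],[37,9],[41,6],[48,0]]
[[18,5],[36,6],[37,9],[41,6],[48,0]]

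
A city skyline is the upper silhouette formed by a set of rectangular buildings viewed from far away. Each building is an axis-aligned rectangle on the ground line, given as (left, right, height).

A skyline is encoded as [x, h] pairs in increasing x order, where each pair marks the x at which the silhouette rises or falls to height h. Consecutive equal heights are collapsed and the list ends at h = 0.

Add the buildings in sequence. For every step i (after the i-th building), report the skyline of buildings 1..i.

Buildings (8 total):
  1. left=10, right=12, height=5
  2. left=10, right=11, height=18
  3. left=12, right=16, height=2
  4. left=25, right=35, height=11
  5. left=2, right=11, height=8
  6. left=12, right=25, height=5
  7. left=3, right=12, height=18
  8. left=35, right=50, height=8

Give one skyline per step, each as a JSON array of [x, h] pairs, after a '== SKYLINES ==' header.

== SKYLINES ==
[[10,5],[12,0]]
[[10,18],[11,5],[12,0]]
[[10,18],[11,5],[12,2],[16,0]]
[[10,18],[11,5],[12,2],[16,0],[25,11],[35,0]]
[[2,8],[10,18],[11,5],[12,2],[16,0],[25,11],[35,0]]
[[2,8],[10,18],[11,5],[25,11],[35,0]]
[[2,8],[3,18],[12,5],[25,11],[35,0]]
[[2,8],[3,18],[12,5],[25,11],[35,8],[50,0]]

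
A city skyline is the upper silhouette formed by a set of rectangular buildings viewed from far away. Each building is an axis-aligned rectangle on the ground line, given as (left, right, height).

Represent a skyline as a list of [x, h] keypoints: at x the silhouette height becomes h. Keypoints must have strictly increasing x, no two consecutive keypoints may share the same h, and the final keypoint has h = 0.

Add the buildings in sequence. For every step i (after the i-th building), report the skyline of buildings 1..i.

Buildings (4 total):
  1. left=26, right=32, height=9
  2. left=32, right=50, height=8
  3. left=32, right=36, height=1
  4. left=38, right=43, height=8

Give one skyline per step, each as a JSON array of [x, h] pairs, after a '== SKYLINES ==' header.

== SKYLINES ==
[[26,9],[32,0]]
[[26,9],[32,8],[50,0]]
[[26,9],[32,8],[50,0]]
[[26,9],[32,8],[50,0]]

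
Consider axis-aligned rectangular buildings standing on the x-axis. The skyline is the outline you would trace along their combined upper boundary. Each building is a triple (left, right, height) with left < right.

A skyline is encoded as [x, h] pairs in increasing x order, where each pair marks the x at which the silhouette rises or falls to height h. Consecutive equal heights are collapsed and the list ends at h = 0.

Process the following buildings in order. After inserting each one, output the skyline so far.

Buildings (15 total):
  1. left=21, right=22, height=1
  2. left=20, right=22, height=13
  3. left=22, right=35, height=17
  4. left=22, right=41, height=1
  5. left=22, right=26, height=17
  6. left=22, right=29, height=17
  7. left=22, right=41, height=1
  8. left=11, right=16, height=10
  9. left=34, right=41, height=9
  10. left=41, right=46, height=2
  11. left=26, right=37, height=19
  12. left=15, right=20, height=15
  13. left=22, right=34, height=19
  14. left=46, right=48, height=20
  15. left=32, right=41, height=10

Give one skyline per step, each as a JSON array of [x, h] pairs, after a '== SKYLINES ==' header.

== SKYLINES ==
[[21,1],[22,0]]
[[20,13],[22,0]]
[[20,13],[22,17],[35,0]]
[[20,13],[22,17],[35,1],[41,0]]
[[20,13],[22,17],[35,1],[41,0]]
[[20,13],[22,17],[35,1],[41,0]]
[[20,13],[22,17],[35,1],[41,0]]
[[11,10],[16,0],[20,13],[22,17],[35,1],[41,0]]
[[11,10],[16,0],[20,13],[22,17],[35,9],[41,0]]
[[11,10],[16,0],[20,13],[22,17],[35,9],[41,2],[46,0]]
[[11,10],[16,0],[20,13],[22,17],[26,19],[37,9],[41,2],[46,0]]
[[11,10],[15,15],[20,13],[22,17],[26,19],[37,9],[41,2],[46,0]]
[[11,10],[15,15],[20,13],[22,19],[37,9],[41,2],[46,0]]
[[11,10],[15,15],[20,13],[22,19],[37,9],[41,2],[46,20],[48,0]]
[[11,10],[15,15],[20,13],[22,19],[37,10],[41,2],[46,20],[48,0]]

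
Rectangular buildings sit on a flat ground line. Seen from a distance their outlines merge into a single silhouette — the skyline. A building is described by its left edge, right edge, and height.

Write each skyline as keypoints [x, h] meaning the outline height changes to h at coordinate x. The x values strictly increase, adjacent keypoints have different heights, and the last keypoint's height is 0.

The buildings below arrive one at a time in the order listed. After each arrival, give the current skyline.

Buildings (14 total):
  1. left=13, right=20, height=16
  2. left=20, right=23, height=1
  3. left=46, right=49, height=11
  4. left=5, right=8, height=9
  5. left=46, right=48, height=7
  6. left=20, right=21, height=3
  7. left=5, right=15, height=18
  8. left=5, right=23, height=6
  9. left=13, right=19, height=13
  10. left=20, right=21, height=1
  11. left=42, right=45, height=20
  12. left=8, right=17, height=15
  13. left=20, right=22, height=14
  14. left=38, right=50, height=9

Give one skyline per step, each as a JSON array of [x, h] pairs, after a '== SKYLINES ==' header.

== SKYLINES ==
[[13,16],[20,0]]
[[13,16],[20,1],[23,0]]
[[13,16],[20,1],[23,0],[46,11],[49,0]]
[[5,9],[8,0],[13,16],[20,1],[23,0],[46,11],[49,0]]
[[5,9],[8,0],[13,16],[20,1],[23,0],[46,11],[49,0]]
[[5,9],[8,0],[13,16],[20,3],[21,1],[23,0],[46,11],[49,0]]
[[5,18],[15,16],[20,3],[21,1],[23,0],[46,11],[49,0]]
[[5,18],[15,16],[20,6],[23,0],[46,11],[49,0]]
[[5,18],[15,16],[20,6],[23,0],[46,11],[49,0]]
[[5,18],[15,16],[20,6],[23,0],[46,11],[49,0]]
[[5,18],[15,16],[20,6],[23,0],[42,20],[45,0],[46,11],[49,0]]
[[5,18],[15,16],[20,6],[23,0],[42,20],[45,0],[46,11],[49,0]]
[[5,18],[15,16],[20,14],[22,6],[23,0],[42,20],[45,0],[46,11],[49,0]]
[[5,18],[15,16],[20,14],[22,6],[23,0],[38,9],[42,20],[45,9],[46,11],[49,9],[50,0]]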